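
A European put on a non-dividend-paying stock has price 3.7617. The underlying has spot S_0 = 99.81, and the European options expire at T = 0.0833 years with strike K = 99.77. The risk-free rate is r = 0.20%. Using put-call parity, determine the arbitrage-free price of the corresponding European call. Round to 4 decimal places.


Answer: Call price = 3.8183

Derivation:
Put-call parity: C - P = S_0 * exp(-qT) - K * exp(-rT).
S_0 * exp(-qT) = 99.8100 * 1.00000000 = 99.81000000
K * exp(-rT) = 99.7700 * 0.99983341 = 99.75337970
C = P + S*exp(-qT) - K*exp(-rT)
C = 3.7617 + 99.81000000 - 99.75337970 = 3.8183


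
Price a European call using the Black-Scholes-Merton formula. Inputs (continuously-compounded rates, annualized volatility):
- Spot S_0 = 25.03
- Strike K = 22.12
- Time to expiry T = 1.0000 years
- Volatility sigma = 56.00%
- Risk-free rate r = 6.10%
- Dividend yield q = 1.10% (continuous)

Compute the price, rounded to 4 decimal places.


d1 = (ln(S/K) + (r - q + 0.5*sigma^2) * T) / (sigma * sqrt(T)) = 0.58998737
d2 = d1 - sigma * sqrt(T) = 0.02998737
exp(-rT) = 0.94082324; exp(-qT) = 0.98906028
C = S_0 * exp(-qT) * N(d1) - K * exp(-rT) * N(d2)
N(d1) = 0.72240044; N(d2) = 0.51196144
C = 25.0300 * 0.98906028 * 0.72240044 - 22.1200 * 0.94082324 * 0.51196144 = 7.2294

Answer: Price = 7.2294


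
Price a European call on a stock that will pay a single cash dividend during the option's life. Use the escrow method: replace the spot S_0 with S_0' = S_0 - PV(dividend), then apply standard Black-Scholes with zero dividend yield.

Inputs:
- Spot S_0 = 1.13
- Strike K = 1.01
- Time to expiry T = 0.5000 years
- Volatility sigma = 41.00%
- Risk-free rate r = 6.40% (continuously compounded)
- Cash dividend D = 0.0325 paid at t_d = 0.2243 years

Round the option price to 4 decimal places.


Answer: Price = 0.1888

Derivation:
PV(D) = D * exp(-r * t_d) = 0.0325 * 0.98574734 = 0.03203679
S_0' = S_0 - PV(D) = 1.1300 - 0.03203679 = 1.09796321
d1 = (ln(S_0'/K) + (r + sigma^2/2)*T) / (sigma*sqrt(T)) = 0.54337364
d2 = d1 - sigma*sqrt(T) = 0.25345986
exp(-rT) = 0.96850658
N(d1) = 0.70656371; N(d2) = 0.60004356
C = S_0' * N(d1) - K * exp(-rT) * N(d2) = 1.09796321 * 0.70656371 - 1.0100 * 0.96850658 * 0.60004356 = 0.1888


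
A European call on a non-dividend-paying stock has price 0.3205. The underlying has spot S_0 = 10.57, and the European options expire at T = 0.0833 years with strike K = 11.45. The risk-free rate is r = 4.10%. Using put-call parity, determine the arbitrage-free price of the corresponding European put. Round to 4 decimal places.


Put-call parity: C - P = S_0 * exp(-qT) - K * exp(-rT).
S_0 * exp(-qT) = 10.5700 * 1.00000000 = 10.57000000
K * exp(-rT) = 11.4500 * 0.99659053 = 11.41096152
P = C - S*exp(-qT) + K*exp(-rT)
P = 0.3205 - 10.57000000 + 11.41096152 = 1.1615

Answer: Put price = 1.1615


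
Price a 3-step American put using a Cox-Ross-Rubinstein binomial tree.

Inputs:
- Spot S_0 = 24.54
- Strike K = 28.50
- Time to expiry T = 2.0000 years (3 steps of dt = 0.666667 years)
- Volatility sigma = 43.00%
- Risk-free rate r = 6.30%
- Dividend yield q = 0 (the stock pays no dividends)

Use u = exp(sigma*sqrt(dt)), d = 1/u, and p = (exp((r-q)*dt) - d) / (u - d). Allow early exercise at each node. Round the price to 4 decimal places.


dt = T/N = 0.666667
u = exp(sigma*sqrt(dt)) = 1.420620; d = 1/u = 0.703918
p = (exp((r-q)*dt) - d) / (u - d) = 0.472967
Discount per step: exp(-r*dt) = 0.958870
Stock lattice S(k, i) with i counting down-moves:
  k=0: S(0,0) = 24.5400
  k=1: S(1,0) = 34.8620; S(1,1) = 17.2741
  k=2: S(2,0) = 49.5257; S(2,1) = 24.5400; S(2,2) = 12.1596
  k=3: S(3,0) = 70.3572; S(3,1) = 34.8620; S(3,2) = 17.2741; S(3,3) = 8.5593
Terminal payoffs V(N, i) = max(K - S_T, 0):
  V(3,0) = 0.000000; V(3,1) = 0.000000; V(3,2) = 11.225854; V(3,3) = 19.940653
Backward induction: V(k, i) = exp(-r*dt) * [p * V(k+1, i) + (1-p) * V(k+1, i+1)]; then take max(V_cont, immediate exercise) for American.
  V(2,0) = exp(-r*dt) * [p*0.000000 + (1-p)*0.000000] = 0.000000; exercise = 0.000000; V(2,0) = max -> 0.000000
  V(2,1) = exp(-r*dt) * [p*0.000000 + (1-p)*11.225854] = 5.673052; exercise = 3.960000; V(2,1) = max -> 5.673052
  V(2,2) = exp(-r*dt) * [p*11.225854 + (1-p)*19.940653] = 15.168208; exercise = 16.340419; V(2,2) = max -> 16.340419
  V(1,0) = exp(-r*dt) * [p*0.000000 + (1-p)*5.673052] = 2.866911; exercise = 0.000000; V(1,0) = max -> 2.866911
  V(1,1) = exp(-r*dt) * [p*5.673052 + (1-p)*16.340419] = 10.830536; exercise = 11.225854; V(1,1) = max -> 11.225854
  V(0,0) = exp(-r*dt) * [p*2.866911 + (1-p)*11.225854] = 6.973236; exercise = 3.960000; V(0,0) = max -> 6.973236

Answer: Price = V(0,0) = 6.9732


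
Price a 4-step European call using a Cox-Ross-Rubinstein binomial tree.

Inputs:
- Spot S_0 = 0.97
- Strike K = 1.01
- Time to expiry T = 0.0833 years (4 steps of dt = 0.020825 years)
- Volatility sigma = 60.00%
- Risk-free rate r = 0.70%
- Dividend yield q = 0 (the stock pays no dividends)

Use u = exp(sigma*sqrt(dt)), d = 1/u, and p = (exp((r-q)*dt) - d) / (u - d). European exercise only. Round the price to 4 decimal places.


dt = T/N = 0.020825
u = exp(sigma*sqrt(dt)) = 1.090444; d = 1/u = 0.917057
p = (exp((r-q)*dt) - d) / (u - d) = 0.479208
Discount per step: exp(-r*dt) = 0.999854
Stock lattice S(k, i) with i counting down-moves:
  k=0: S(0,0) = 0.9700
  k=1: S(1,0) = 1.0577; S(1,1) = 0.8895
  k=2: S(2,0) = 1.1534; S(2,1) = 0.9700; S(2,2) = 0.8158
  k=3: S(3,0) = 1.2577; S(3,1) = 1.0577; S(3,2) = 0.8895; S(3,3) = 0.7481
  k=4: S(4,0) = 1.3715; S(4,1) = 1.1534; S(4,2) = 0.9700; S(4,3) = 0.8158; S(4,4) = 0.6861
Terminal payoffs V(N, i) = max(S_T - K, 0):
  V(4,0) = 0.361468; V(4,1) = 0.143397; V(4,2) = 0.000000; V(4,3) = 0.000000; V(4,4) = 0.000000
Backward induction: V(k, i) = exp(-r*dt) * [p * V(k+1, i) + (1-p) * V(k+1, i+1)].
  V(3,0) = exp(-r*dt) * [p*0.361468 + (1-p)*0.143397] = 0.247862
  V(3,1) = exp(-r*dt) * [p*0.143397 + (1-p)*0.000000] = 0.068707
  V(3,2) = exp(-r*dt) * [p*0.000000 + (1-p)*0.000000] = 0.000000
  V(3,3) = exp(-r*dt) * [p*0.000000 + (1-p)*0.000000] = 0.000000
  V(2,0) = exp(-r*dt) * [p*0.247862 + (1-p)*0.068707] = 0.154537
  V(2,1) = exp(-r*dt) * [p*0.068707 + (1-p)*0.000000] = 0.032920
  V(2,2) = exp(-r*dt) * [p*0.000000 + (1-p)*0.000000] = 0.000000
  V(1,0) = exp(-r*dt) * [p*0.154537 + (1-p)*0.032920] = 0.091187
  V(1,1) = exp(-r*dt) * [p*0.032920 + (1-p)*0.000000] = 0.015773
  V(0,0) = exp(-r*dt) * [p*0.091187 + (1-p)*0.015773] = 0.051904

Answer: Price = V(0,0) = 0.0519


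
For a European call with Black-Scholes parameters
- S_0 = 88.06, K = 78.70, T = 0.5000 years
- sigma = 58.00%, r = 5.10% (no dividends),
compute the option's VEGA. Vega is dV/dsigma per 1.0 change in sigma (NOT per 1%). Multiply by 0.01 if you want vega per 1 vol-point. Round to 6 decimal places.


Answer: Vega = 21.456654

Derivation:
d1 = 0.5412420722; d2 = 0.1311201391
phi(d1) = 0.3445865372; exp(-qT) = 1.0000000000; exp(-rT) = 0.9748223790
Vega = S * exp(-qT) * phi(d1) * sqrt(T) = 88.0600 * 1.0000000000 * 0.3445865372 * 0.7071067812 = 21.456654


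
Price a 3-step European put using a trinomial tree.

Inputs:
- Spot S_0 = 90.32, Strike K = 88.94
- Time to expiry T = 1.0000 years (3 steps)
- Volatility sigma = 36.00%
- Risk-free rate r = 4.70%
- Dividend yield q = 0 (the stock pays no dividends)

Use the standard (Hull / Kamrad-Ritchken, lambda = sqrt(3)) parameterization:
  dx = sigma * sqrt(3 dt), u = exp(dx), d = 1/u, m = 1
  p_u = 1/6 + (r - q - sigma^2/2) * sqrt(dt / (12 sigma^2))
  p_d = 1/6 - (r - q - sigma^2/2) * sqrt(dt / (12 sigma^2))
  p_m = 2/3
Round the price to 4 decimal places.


dt = T/N = 0.333333; dx = sigma*sqrt(3*dt) = 0.360000
u = exp(dx) = 1.433329; d = 1/u = 0.697676
p_u = 0.158426, p_m = 0.666667, p_d = 0.174907
Discount per step: exp(-r*dt) = 0.984455
Stock lattice S(k, j) with j the centered position index:
  k=0: S(0,+0) = 90.3200
  k=1: S(1,-1) = 63.0141; S(1,+0) = 90.3200; S(1,+1) = 129.4583
  k=2: S(2,-2) = 43.9635; S(2,-1) = 63.0141; S(2,+0) = 90.3200; S(2,+1) = 129.4583; S(2,+2) = 185.5564
  k=3: S(3,-3) = 30.6723; S(3,-2) = 43.9635; S(3,-1) = 63.0141; S(3,+0) = 90.3200; S(3,+1) = 129.4583; S(3,+2) = 185.5564; S(3,+3) = 265.9635
Terminal payoffs V(N, j) = max(K - S_T, 0):
  V(3,-3) = 58.267732; V(3,-2) = 44.976536; V(3,-1) = 25.925874; V(3,+0) = 0.000000; V(3,+1) = 0.000000; V(3,+2) = 0.000000; V(3,+3) = 0.000000
Backward induction: V(k, j) = exp(-r*dt) * [p_u * V(k+1, j+1) + p_m * V(k+1, j) + p_d * V(k+1, j-1)]
  V(2,-2) = exp(-r*dt) * [p_u*25.925874 + p_m*44.976536 + p_d*58.267732] = 43.594783
  V(2,-1) = exp(-r*dt) * [p_u*0.000000 + p_m*25.925874 + p_d*44.976536] = 24.759689
  V(2,+0) = exp(-r*dt) * [p_u*0.000000 + p_m*0.000000 + p_d*25.925874] = 4.464139
  V(2,+1) = exp(-r*dt) * [p_u*0.000000 + p_m*0.000000 + p_d*0.000000] = 0.000000
  V(2,+2) = exp(-r*dt) * [p_u*0.000000 + p_m*0.000000 + p_d*0.000000] = 0.000000
  V(1,-1) = exp(-r*dt) * [p_u*4.464139 + p_m*24.759689 + p_d*43.594783] = 24.452637
  V(1,+0) = exp(-r*dt) * [p_u*0.000000 + p_m*4.464139 + p_d*24.759689] = 7.193165
  V(1,+1) = exp(-r*dt) * [p_u*0.000000 + p_m*0.000000 + p_d*4.464139] = 0.768674
  V(0,+0) = exp(-r*dt) * [p_u*0.768674 + p_m*7.193165 + p_d*24.452637] = 9.051249

Answer: Price = V(0,0) = 9.0512


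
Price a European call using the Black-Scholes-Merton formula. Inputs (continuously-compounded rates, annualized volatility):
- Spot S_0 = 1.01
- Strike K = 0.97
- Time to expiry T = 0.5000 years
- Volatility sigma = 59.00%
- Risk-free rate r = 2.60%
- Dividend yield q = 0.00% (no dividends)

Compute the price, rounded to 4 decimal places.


Answer: Price = 0.1901

Derivation:
d1 = (ln(S/K) + (r - q + 0.5*sigma^2) * T) / (sigma * sqrt(T)) = 0.33661768
d2 = d1 - sigma * sqrt(T) = -0.08057533
exp(-rT) = 0.98708414; exp(-qT) = 1.00000000
C = S_0 * exp(-qT) * N(d1) - K * exp(-rT) * N(d2)
N(d1) = 0.63179744; N(d2) = 0.46788985
C = 1.0100 * 1.00000000 * 0.63179744 - 0.9700 * 0.98708414 * 0.46788985 = 0.1901


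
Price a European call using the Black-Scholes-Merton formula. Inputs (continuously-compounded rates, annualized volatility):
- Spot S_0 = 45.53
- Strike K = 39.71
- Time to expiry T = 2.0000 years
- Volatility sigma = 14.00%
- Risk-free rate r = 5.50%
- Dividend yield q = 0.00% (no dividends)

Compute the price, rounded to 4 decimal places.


Answer: Price = 10.3612

Derivation:
d1 = (ln(S/K) + (r - q + 0.5*sigma^2) * T) / (sigma * sqrt(T)) = 1.34536361
d2 = d1 - sigma * sqrt(T) = 1.14737371
exp(-rT) = 0.89583414; exp(-qT) = 1.00000000
C = S_0 * exp(-qT) * N(d1) - K * exp(-rT) * N(d2)
N(d1) = 0.91074608; N(d2) = 0.87438640
C = 45.5300 * 1.00000000 * 0.91074608 - 39.7100 * 0.89583414 * 0.87438640 = 10.3612


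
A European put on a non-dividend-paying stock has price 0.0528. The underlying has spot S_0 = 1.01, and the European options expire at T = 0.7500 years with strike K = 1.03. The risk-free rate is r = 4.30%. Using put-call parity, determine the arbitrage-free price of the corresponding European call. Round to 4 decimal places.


Put-call parity: C - P = S_0 * exp(-qT) - K * exp(-rT).
S_0 * exp(-qT) = 1.0100 * 1.00000000 = 1.01000000
K * exp(-rT) = 1.0300 * 0.96826449 = 0.99731242
C = P + S*exp(-qT) - K*exp(-rT)
C = 0.0528 + 1.01000000 - 0.99731242 = 0.0655

Answer: Call price = 0.0655


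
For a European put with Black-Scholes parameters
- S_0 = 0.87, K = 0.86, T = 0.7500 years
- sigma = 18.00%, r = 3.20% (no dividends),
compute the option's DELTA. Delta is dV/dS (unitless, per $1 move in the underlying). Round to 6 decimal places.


d1 = 0.3060650684; d2 = 0.1501804957
phi(d1) = 0.3806875016; exp(-qT) = 1.0000000000; exp(-rT) = 0.9762857098
N(-d1) = 0.3797775519
Delta = -exp(-qT) * N(-d1) = -1.0000000000 * 0.3797775519 = -0.379778

Answer: Delta = -0.379778


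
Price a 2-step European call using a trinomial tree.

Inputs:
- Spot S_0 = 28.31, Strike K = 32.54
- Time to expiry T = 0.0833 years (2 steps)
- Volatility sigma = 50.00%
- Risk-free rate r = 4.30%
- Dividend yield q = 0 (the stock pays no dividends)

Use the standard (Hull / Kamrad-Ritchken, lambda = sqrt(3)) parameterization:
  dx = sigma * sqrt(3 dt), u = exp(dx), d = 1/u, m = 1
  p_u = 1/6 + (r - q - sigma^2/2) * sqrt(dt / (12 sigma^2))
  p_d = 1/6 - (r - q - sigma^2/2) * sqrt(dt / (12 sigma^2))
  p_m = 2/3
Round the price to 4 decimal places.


Answer: Price = V(0,0) = 0.4502

Derivation:
dt = T/N = 0.041650; dx = sigma*sqrt(3*dt) = 0.176741
u = exp(dx) = 1.193322; d = 1/u = 0.837997
p_u = 0.157005, p_m = 0.666667, p_d = 0.176329
Discount per step: exp(-r*dt) = 0.998211
Stock lattice S(k, j) with j the centered position index:
  k=0: S(0,+0) = 28.3100
  k=1: S(1,-1) = 23.7237; S(1,+0) = 28.3100; S(1,+1) = 33.7830
  k=2: S(2,-2) = 19.8804; S(2,-1) = 23.7237; S(2,+0) = 28.3100; S(2,+1) = 33.7830; S(2,+2) = 40.3140
Terminal payoffs V(N, j) = max(S_T - K, 0):
  V(2,-2) = 0.000000; V(2,-1) = 0.000000; V(2,+0) = 0.000000; V(2,+1) = 1.242957; V(2,+2) = 7.773958
Backward induction: V(k, j) = exp(-r*dt) * [p_u * V(k+1, j+1) + p_m * V(k+1, j) + p_d * V(k+1, j-1)]
  V(1,-1) = exp(-r*dt) * [p_u*0.000000 + p_m*0.000000 + p_d*0.000000] = 0.000000
  V(1,+0) = exp(-r*dt) * [p_u*1.242957 + p_m*0.000000 + p_d*0.000000] = 0.194801
  V(1,+1) = exp(-r*dt) * [p_u*7.773958 + p_m*1.242957 + p_d*0.000000] = 2.045520
  V(0,+0) = exp(-r*dt) * [p_u*2.045520 + p_m*0.194801 + p_d*0.000000] = 0.450217


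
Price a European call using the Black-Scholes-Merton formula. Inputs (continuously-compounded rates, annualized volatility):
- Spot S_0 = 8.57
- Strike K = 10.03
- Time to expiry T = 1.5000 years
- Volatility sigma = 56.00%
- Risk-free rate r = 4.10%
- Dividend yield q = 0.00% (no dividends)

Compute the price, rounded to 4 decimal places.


d1 = (ln(S/K) + (r - q + 0.5*sigma^2) * T) / (sigma * sqrt(T)) = 0.20323056
d2 = d1 - sigma * sqrt(T) = -0.48262656
exp(-rT) = 0.94035295; exp(-qT) = 1.00000000
C = S_0 * exp(-qT) * N(d1) - K * exp(-rT) * N(d2)
N(d1) = 0.58052259; N(d2) = 0.31468046
C = 8.5700 * 1.00000000 * 0.58052259 - 10.0300 * 0.94035295 * 0.31468046 = 2.0071

Answer: Price = 2.0071


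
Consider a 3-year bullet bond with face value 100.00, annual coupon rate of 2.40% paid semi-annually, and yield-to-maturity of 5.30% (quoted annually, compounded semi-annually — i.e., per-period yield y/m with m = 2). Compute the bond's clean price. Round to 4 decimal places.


Coupon per period c = face * coupon_rate / m = 1.200000
Periods per year m = 2; per-period yield y/m = 0.026500
Number of cashflows N = 6
Cashflows (t years, CF_t, discount factor 1/(1+y/m)^(m*t), PV):
  t = 0.5000: CF_t = 1.200000, DF = 0.974184, PV = 1.169021
  t = 1.0000: CF_t = 1.200000, DF = 0.949035, PV = 1.138842
  t = 1.5000: CF_t = 1.200000, DF = 0.924535, PV = 1.109441
  t = 2.0000: CF_t = 1.200000, DF = 0.900667, PV = 1.080800
  t = 2.5000: CF_t = 1.200000, DF = 0.877415, PV = 1.052898
  t = 3.0000: CF_t = 101.200000, DF = 0.854764, PV = 86.502128
Price P = sum_t PV_t = 92.053130

Answer: Price = 92.0531


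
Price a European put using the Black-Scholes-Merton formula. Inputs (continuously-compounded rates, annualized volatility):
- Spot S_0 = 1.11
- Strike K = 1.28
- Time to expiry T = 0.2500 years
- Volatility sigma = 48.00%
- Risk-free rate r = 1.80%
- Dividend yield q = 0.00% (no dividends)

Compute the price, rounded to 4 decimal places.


Answer: Price = 0.2142

Derivation:
d1 = (ln(S/K) + (r - q + 0.5*sigma^2) * T) / (sigma * sqrt(T)) = -0.45500026
d2 = d1 - sigma * sqrt(T) = -0.69500026
exp(-rT) = 0.99551011; exp(-qT) = 1.00000000
P = K * exp(-rT) * N(-d2) - S_0 * exp(-qT) * N(-d1)
N(-d1) = 0.67544547; N(-d2) = 0.75647243
P = 1.2800 * 0.99551011 * 0.75647243 - 1.1100 * 1.00000000 * 0.67544547 = 0.2142


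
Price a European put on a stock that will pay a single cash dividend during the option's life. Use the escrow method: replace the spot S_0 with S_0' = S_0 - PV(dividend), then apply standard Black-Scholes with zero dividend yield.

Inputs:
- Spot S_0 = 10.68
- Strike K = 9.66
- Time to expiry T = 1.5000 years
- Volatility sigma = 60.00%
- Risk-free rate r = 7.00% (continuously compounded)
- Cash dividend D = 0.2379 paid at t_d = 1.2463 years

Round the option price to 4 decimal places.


Answer: Price = 1.9462

Derivation:
PV(D) = D * exp(-r * t_d) = 0.2379 * 0.91645620 = 0.21802493
S_0' = S_0 - PV(D) = 10.6800 - 0.21802493 = 10.46197507
d1 = (ln(S_0'/K) + (r + sigma^2/2)*T) / (sigma*sqrt(T)) = 0.61884128
d2 = d1 - sigma*sqrt(T) = -0.11600564
exp(-rT) = 0.90032452
N(-d1) = 0.26801046; N(-d2) = 0.54617596
P = K * exp(-rT) * N(-d2) - S_0' * N(-d1) = 9.6600 * 0.90032452 * 0.54617596 - 10.46197507 * 0.26801046 = 1.9462


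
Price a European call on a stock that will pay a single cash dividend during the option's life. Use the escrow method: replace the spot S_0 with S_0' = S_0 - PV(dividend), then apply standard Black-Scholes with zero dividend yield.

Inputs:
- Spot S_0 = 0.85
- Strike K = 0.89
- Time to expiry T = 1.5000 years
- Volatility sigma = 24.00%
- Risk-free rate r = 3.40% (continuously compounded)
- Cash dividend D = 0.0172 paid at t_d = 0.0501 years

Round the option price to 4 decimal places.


Answer: Price = 0.0917

Derivation:
PV(D) = D * exp(-r * t_d) = 0.0172 * 0.99829805 = 0.01717073
S_0' = S_0 - PV(D) = 0.8500 - 0.01717073 = 0.83282927
d1 = (ln(S_0'/K) + (r + sigma^2/2)*T) / (sigma*sqrt(T)) = 0.09460203
d2 = d1 - sigma*sqrt(T) = -0.19933674
exp(-rT) = 0.95027867
N(d1) = 0.53768453; N(d2) = 0.42099967
C = S_0' * N(d1) - K * exp(-rT) * N(d2) = 0.83282927 * 0.53768453 - 0.8900 * 0.95027867 * 0.42099967 = 0.0917


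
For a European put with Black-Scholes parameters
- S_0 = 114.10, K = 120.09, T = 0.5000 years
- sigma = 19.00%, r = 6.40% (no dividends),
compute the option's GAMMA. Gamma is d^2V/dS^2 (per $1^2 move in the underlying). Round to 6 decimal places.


d1 = -0.0754833125; d2 = -0.2098336009
phi(d1) = 0.3978073650; exp(-qT) = 1.0000000000; exp(-rT) = 0.9685065821
Gamma = exp(-qT) * phi(d1) / (S * sigma * sqrt(T)) = 1.0000000000 * 0.3978073650 / (114.1000 * 0.1900 * 0.7071067812) = 0.025951

Answer: Gamma = 0.025951


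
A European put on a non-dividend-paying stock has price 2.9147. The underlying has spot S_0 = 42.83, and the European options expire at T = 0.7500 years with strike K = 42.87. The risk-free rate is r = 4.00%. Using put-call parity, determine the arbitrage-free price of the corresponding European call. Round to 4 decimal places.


Answer: Call price = 4.1417

Derivation:
Put-call parity: C - P = S_0 * exp(-qT) - K * exp(-rT).
S_0 * exp(-qT) = 42.8300 * 1.00000000 = 42.83000000
K * exp(-rT) = 42.8700 * 0.97044553 = 41.60300002
C = P + S*exp(-qT) - K*exp(-rT)
C = 2.9147 + 42.83000000 - 41.60300002 = 4.1417


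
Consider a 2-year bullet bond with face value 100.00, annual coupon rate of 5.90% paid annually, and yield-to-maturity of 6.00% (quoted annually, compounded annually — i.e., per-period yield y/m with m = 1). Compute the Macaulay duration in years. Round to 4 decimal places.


Answer: Macaulay duration = 1.9442 years

Derivation:
Coupon per period c = face * coupon_rate / m = 5.900000
Periods per year m = 1; per-period yield y/m = 0.060000
Number of cashflows N = 2
Cashflows (t years, CF_t, discount factor 1/(1+y/m)^(m*t), PV):
  t = 1.0000: CF_t = 5.900000, DF = 0.943396, PV = 5.566038
  t = 2.0000: CF_t = 105.900000, DF = 0.889996, PV = 94.250623
Price P = sum_t PV_t = 99.816661
Macaulay numerator sum_t t * PV_t:
  t * PV_t at t = 1.0000: 5.566038
  t * PV_t at t = 2.0000: 188.501246
Macaulay duration D = (sum_t t * PV_t) / P = 194.067284 / 99.816661 = 1.944237


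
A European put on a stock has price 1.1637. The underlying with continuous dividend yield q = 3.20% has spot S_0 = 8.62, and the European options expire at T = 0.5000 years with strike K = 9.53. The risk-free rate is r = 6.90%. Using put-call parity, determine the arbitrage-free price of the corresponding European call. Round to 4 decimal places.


Answer: Call price = 0.4401

Derivation:
Put-call parity: C - P = S_0 * exp(-qT) - K * exp(-rT).
S_0 * exp(-qT) = 8.6200 * 0.98412732 = 8.48317750
K * exp(-rT) = 9.5300 * 0.96608834 = 9.20682188
C = P + S*exp(-qT) - K*exp(-rT)
C = 1.1637 + 8.48317750 - 9.20682188 = 0.4401


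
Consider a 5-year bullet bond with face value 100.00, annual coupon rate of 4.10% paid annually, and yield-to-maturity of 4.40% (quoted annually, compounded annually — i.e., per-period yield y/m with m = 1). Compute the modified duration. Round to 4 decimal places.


Answer: Modified duration = 4.4238

Derivation:
Coupon per period c = face * coupon_rate / m = 4.100000
Periods per year m = 1; per-period yield y/m = 0.044000
Number of cashflows N = 5
Cashflows (t years, CF_t, discount factor 1/(1+y/m)^(m*t), PV):
  t = 1.0000: CF_t = 4.100000, DF = 0.957854, PV = 3.927203
  t = 2.0000: CF_t = 4.100000, DF = 0.917485, PV = 3.761689
  t = 3.0000: CF_t = 4.100000, DF = 0.878817, PV = 3.603150
  t = 4.0000: CF_t = 4.100000, DF = 0.841779, PV = 3.451293
  t = 5.0000: CF_t = 104.100000, DF = 0.806302, PV = 83.935994
Price P = sum_t PV_t = 98.679329
First compute Macaulay numerator sum_t t * PV_t:
  t * PV_t at t = 1.0000: 3.927203
  t * PV_t at t = 2.0000: 7.523378
  t * PV_t at t = 3.0000: 10.809450
  t * PV_t at t = 4.0000: 13.805173
  t * PV_t at t = 5.0000: 419.679968
Macaulay duration D = 455.745172 / 98.679329 = 4.618446
Modified duration = D / (1 + y/m) = 4.618446 / (1 + 0.044000) = 4.423799


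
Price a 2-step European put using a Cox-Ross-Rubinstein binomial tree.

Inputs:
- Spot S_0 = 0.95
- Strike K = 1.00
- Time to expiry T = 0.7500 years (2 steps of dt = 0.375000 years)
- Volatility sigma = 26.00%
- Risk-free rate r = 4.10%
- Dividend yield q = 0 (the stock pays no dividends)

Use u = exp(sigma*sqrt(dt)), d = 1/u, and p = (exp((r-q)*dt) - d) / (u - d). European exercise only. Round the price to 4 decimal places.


dt = T/N = 0.375000
u = exp(sigma*sqrt(dt)) = 1.172592; d = 1/u = 0.852811
p = (exp((r-q)*dt) - d) / (u - d) = 0.508731
Discount per step: exp(-r*dt) = 0.984743
Stock lattice S(k, i) with i counting down-moves:
  k=0: S(0,0) = 0.9500
  k=1: S(1,0) = 1.1140; S(1,1) = 0.8102
  k=2: S(2,0) = 1.3062; S(2,1) = 0.9500; S(2,2) = 0.6909
Terminal payoffs V(N, i) = max(K - S_T, 0):
  V(2,0) = 0.000000; V(2,1) = 0.050000; V(2,2) = 0.309077
Backward induction: V(k, i) = exp(-r*dt) * [p * V(k+1, i) + (1-p) * V(k+1, i+1)].
  V(1,0) = exp(-r*dt) * [p*0.000000 + (1-p)*0.050000] = 0.024189
  V(1,1) = exp(-r*dt) * [p*0.050000 + (1-p)*0.309077] = 0.174572
  V(0,0) = exp(-r*dt) * [p*0.024189 + (1-p)*0.174572] = 0.096571

Answer: Price = V(0,0) = 0.0966


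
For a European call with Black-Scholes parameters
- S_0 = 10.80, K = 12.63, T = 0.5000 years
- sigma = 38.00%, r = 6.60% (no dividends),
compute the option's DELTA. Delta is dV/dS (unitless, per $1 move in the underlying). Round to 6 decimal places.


Answer: Delta = 0.372448

Derivation:
d1 = -0.3253763102; d2 = -0.5940768870
phi(d1) = 0.3783735269; exp(-qT) = 1.0000000000; exp(-rT) = 0.9675385596
N(d1) = 0.3724481413
Delta = exp(-qT) * N(d1) = 1.0000000000 * 0.3724481413 = 0.372448


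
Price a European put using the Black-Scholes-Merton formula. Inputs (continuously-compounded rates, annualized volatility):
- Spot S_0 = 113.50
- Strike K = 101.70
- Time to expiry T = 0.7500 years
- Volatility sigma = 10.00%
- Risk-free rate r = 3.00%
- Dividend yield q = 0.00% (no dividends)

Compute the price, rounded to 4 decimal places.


Answer: Price = 0.2531

Derivation:
d1 = (ln(S/K) + (r - q + 0.5*sigma^2) * T) / (sigma * sqrt(T)) = 1.57068757
d2 = d1 - sigma * sqrt(T) = 1.48408503
exp(-rT) = 0.97775124; exp(-qT) = 1.00000000
P = K * exp(-rT) * N(-d2) - S_0 * exp(-qT) * N(-d1)
N(-d1) = 0.05812762; N(-d2) = 0.06889318
P = 101.7000 * 0.97775124 * 0.06889318 - 113.5000 * 1.00000000 * 0.05812762 = 0.2531


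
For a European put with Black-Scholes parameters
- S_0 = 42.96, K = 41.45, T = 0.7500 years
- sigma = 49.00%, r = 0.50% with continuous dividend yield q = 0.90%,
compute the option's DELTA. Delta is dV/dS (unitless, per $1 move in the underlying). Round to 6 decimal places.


Answer: Delta = -0.383530

Derivation:
d1 = 0.2894270299; d2 = -0.1349254179
phi(d1) = 0.3825780723; exp(-qT) = 0.9932727301; exp(-rT) = 0.9962570225
N(-d1) = 0.3861273064
Delta = -exp(-qT) * N(-d1) = -0.9932727301 * 0.3861273064 = -0.383530


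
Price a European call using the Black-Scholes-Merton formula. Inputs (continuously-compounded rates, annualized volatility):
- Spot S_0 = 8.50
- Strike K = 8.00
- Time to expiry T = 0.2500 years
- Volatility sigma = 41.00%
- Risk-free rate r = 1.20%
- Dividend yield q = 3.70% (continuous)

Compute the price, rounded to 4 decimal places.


Answer: Price = 0.9155

Derivation:
d1 = (ln(S/K) + (r - q + 0.5*sigma^2) * T) / (sigma * sqrt(T)) = 0.36774206
d2 = d1 - sigma * sqrt(T) = 0.16274206
exp(-rT) = 0.99700450; exp(-qT) = 0.99079265
C = S_0 * exp(-qT) * N(d1) - K * exp(-rT) * N(d2)
N(d1) = 0.64346721; N(d2) = 0.56463923
C = 8.5000 * 0.99079265 * 0.64346721 - 8.0000 * 0.99700450 * 0.56463923 = 0.9155


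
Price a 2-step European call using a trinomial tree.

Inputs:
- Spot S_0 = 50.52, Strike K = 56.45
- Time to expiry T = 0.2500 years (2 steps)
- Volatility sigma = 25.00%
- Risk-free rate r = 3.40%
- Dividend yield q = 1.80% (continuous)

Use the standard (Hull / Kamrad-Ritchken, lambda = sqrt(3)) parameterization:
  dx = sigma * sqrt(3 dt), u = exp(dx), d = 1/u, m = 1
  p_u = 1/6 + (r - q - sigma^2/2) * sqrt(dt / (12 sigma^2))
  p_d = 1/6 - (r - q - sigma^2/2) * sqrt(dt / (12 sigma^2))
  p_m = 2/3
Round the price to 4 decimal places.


dt = T/N = 0.125000; dx = sigma*sqrt(3*dt) = 0.153093
u = exp(dx) = 1.165433; d = 1/u = 0.858050
p_u = 0.160441, p_m = 0.666667, p_d = 0.172892
Discount per step: exp(-r*dt) = 0.995759
Stock lattice S(k, j) with j the centered position index:
  k=0: S(0,+0) = 50.5200
  k=1: S(1,-1) = 43.3487; S(1,+0) = 50.5200; S(1,+1) = 58.8777
  k=2: S(2,-2) = 37.1953; S(2,-1) = 43.3487; S(2,+0) = 50.5200; S(2,+1) = 58.8777; S(2,+2) = 68.6180
Terminal payoffs V(N, j) = max(S_T - K, 0):
  V(2,-2) = 0.000000; V(2,-1) = 0.000000; V(2,+0) = 0.000000; V(2,+1) = 2.427700; V(2,+2) = 12.168043
Backward induction: V(k, j) = exp(-r*dt) * [p_u * V(k+1, j+1) + p_m * V(k+1, j) + p_d * V(k+1, j-1)]
  V(1,-1) = exp(-r*dt) * [p_u*0.000000 + p_m*0.000000 + p_d*0.000000] = 0.000000
  V(1,+0) = exp(-r*dt) * [p_u*2.427700 + p_m*0.000000 + p_d*0.000000] = 0.387850
  V(1,+1) = exp(-r*dt) * [p_u*12.168043 + p_m*2.427700 + p_d*0.000000] = 3.555575
  V(0,+0) = exp(-r*dt) * [p_u*3.555575 + p_m*0.387850 + p_d*0.000000] = 0.825511

Answer: Price = V(0,0) = 0.8255


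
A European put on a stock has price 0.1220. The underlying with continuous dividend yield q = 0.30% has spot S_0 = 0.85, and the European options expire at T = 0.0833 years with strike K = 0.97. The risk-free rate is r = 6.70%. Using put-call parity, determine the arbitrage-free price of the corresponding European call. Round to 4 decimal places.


Answer: Call price = 0.0072

Derivation:
Put-call parity: C - P = S_0 * exp(-qT) - K * exp(-rT).
S_0 * exp(-qT) = 0.8500 * 0.99975013 = 0.84978761
K * exp(-rT) = 0.9700 * 0.99443445 = 0.96460141
C = P + S*exp(-qT) - K*exp(-rT)
C = 0.1220 + 0.84978761 - 0.96460141 = 0.0072


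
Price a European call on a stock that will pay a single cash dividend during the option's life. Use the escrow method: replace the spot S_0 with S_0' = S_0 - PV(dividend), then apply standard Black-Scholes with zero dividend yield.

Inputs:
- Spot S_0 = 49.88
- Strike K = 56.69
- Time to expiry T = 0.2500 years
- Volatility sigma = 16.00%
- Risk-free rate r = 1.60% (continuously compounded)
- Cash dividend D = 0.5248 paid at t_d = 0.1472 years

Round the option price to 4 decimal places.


Answer: Price = 0.0807

Derivation:
PV(D) = D * exp(-r * t_d) = 0.5248 * 0.99764757 = 0.52356545
S_0' = S_0 - PV(D) = 49.8800 - 0.52356545 = 49.35643455
d1 = (ln(S_0'/K) + (r + sigma^2/2)*T) / (sigma*sqrt(T)) = -1.64162106
d2 = d1 - sigma*sqrt(T) = -1.72162106
exp(-rT) = 0.99600799
N(d1) = 0.05033428; N(d2) = 0.04256909
C = S_0' * N(d1) - K * exp(-rT) * N(d2) = 49.35643455 * 0.05033428 - 56.6900 * 0.99600799 * 0.04256909 = 0.0807


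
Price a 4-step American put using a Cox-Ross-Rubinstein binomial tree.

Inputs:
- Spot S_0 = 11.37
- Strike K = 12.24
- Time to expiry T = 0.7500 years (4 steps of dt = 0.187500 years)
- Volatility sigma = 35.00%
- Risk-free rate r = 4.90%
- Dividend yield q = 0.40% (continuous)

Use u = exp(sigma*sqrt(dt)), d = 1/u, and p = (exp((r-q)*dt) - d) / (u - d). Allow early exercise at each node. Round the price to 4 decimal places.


dt = T/N = 0.187500
u = exp(sigma*sqrt(dt)) = 1.163642; d = 1/u = 0.859371
p = (exp((r-q)*dt) - d) / (u - d) = 0.490031
Discount per step: exp(-r*dt) = 0.990855
Stock lattice S(k, i) with i counting down-moves:
  k=0: S(0,0) = 11.3700
  k=1: S(1,0) = 13.2306; S(1,1) = 9.7710
  k=2: S(2,0) = 15.3957; S(2,1) = 11.3700; S(2,2) = 8.3970
  k=3: S(3,0) = 17.9151; S(3,1) = 13.2306; S(3,2) = 9.7710; S(3,3) = 7.2161
  k=4: S(4,0) = 20.8467; S(4,1) = 15.3957; S(4,2) = 11.3700; S(4,3) = 8.3970; S(4,4) = 6.2013
Terminal payoffs V(N, i) = max(K - S_T, 0):
  V(4,0) = 0.000000; V(4,1) = 0.000000; V(4,2) = 0.870000; V(4,3) = 3.843043; V(4,4) = 6.038690
Backward induction: V(k, i) = exp(-r*dt) * [p * V(k+1, i) + (1-p) * V(k+1, i+1)]; then take max(V_cont, immediate exercise) for American.
  V(3,0) = exp(-r*dt) * [p*0.000000 + (1-p)*0.000000] = 0.000000; exercise = 0.000000; V(3,0) = max -> 0.000000
  V(3,1) = exp(-r*dt) * [p*0.000000 + (1-p)*0.870000] = 0.439615; exercise = 0.000000; V(3,1) = max -> 0.439615
  V(3,2) = exp(-r*dt) * [p*0.870000 + (1-p)*3.843043] = 2.364336; exercise = 2.468951; V(3,2) = max -> 2.468951
  V(3,3) = exp(-r*dt) * [p*3.843043 + (1-p)*6.038690] = 4.917368; exercise = 5.023898; V(3,3) = max -> 5.023898
  V(2,0) = exp(-r*dt) * [p*0.000000 + (1-p)*0.439615] = 0.222140; exercise = 0.000000; V(2,0) = max -> 0.222140
  V(2,1) = exp(-r*dt) * [p*0.439615 + (1-p)*2.468951] = 1.461028; exercise = 0.870000; V(2,1) = max -> 1.461028
  V(2,2) = exp(-r*dt) * [p*2.468951 + (1-p)*5.023898] = 3.737398; exercise = 3.843043; V(2,2) = max -> 3.843043
  V(1,0) = exp(-r*dt) * [p*0.222140 + (1-p)*1.461028] = 0.846124; exercise = 0.000000; V(1,0) = max -> 0.846124
  V(1,1) = exp(-r*dt) * [p*1.461028 + (1-p)*3.843043] = 2.651310; exercise = 2.468951; V(1,1) = max -> 2.651310
  V(0,0) = exp(-r*dt) * [p*0.846124 + (1-p)*2.651310] = 1.750555; exercise = 0.870000; V(0,0) = max -> 1.750555

Answer: Price = V(0,0) = 1.7506


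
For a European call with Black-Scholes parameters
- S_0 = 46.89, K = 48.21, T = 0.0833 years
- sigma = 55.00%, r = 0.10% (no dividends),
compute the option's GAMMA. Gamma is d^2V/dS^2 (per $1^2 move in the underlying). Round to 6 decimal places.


Answer: Gamma = 0.053356

Derivation:
d1 = -0.0949959146; d2 = -0.2537354812
phi(d1) = 0.3971462632; exp(-qT) = 1.0000000000; exp(-rT) = 0.9999167035
Gamma = exp(-qT) * phi(d1) / (S * sigma * sqrt(T)) = 1.0000000000 * 0.3971462632 / (46.8900 * 0.5500 * 0.2886173938) = 0.053356


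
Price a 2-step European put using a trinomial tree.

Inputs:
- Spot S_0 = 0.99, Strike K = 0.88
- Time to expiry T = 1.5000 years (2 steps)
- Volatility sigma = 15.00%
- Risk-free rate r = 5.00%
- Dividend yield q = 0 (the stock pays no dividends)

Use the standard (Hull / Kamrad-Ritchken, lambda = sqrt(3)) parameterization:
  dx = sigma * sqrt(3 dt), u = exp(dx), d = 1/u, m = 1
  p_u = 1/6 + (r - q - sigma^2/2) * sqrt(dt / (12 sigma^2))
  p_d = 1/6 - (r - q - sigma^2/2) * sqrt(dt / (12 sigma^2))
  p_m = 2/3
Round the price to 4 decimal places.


dt = T/N = 0.750000; dx = sigma*sqrt(3*dt) = 0.225000
u = exp(dx) = 1.252323; d = 1/u = 0.798516
p_u = 0.231250, p_m = 0.666667, p_d = 0.102083
Discount per step: exp(-r*dt) = 0.963194
Stock lattice S(k, j) with j the centered position index:
  k=0: S(0,+0) = 0.9900
  k=1: S(1,-1) = 0.7905; S(1,+0) = 0.9900; S(1,+1) = 1.2398
  k=2: S(2,-2) = 0.6313; S(2,-1) = 0.7905; S(2,+0) = 0.9900; S(2,+1) = 1.2398; S(2,+2) = 1.5526
Terminal payoffs V(N, j) = max(K - S_T, 0):
  V(2,-2) = 0.248748; V(2,-1) = 0.089469; V(2,+0) = 0.000000; V(2,+1) = 0.000000; V(2,+2) = 0.000000
Backward induction: V(k, j) = exp(-r*dt) * [p_u * V(k+1, j+1) + p_m * V(k+1, j) + p_d * V(k+1, j-1)]
  V(1,-1) = exp(-r*dt) * [p_u*0.000000 + p_m*0.089469 + p_d*0.248748] = 0.081909
  V(1,+0) = exp(-r*dt) * [p_u*0.000000 + p_m*0.000000 + p_d*0.089469] = 0.008797
  V(1,+1) = exp(-r*dt) * [p_u*0.000000 + p_m*0.000000 + p_d*0.000000] = 0.000000
  V(0,+0) = exp(-r*dt) * [p_u*0.000000 + p_m*0.008797 + p_d*0.081909] = 0.013703

Answer: Price = V(0,0) = 0.0137


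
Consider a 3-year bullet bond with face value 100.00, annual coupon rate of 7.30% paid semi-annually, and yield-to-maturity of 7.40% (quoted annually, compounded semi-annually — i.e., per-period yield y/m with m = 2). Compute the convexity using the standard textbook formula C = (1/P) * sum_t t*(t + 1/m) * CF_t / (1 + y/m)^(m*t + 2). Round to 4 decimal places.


Answer: Convexity = 8.6752

Derivation:
Coupon per period c = face * coupon_rate / m = 3.650000
Periods per year m = 2; per-period yield y/m = 0.037000
Number of cashflows N = 6
Cashflows (t years, CF_t, discount factor 1/(1+y/m)^(m*t), PV):
  t = 0.5000: CF_t = 3.650000, DF = 0.964320, PV = 3.519769
  t = 1.0000: CF_t = 3.650000, DF = 0.929913, PV = 3.394184
  t = 1.5000: CF_t = 3.650000, DF = 0.896734, PV = 3.273080
  t = 2.0000: CF_t = 3.650000, DF = 0.864739, PV = 3.156297
  t = 2.5000: CF_t = 3.650000, DF = 0.833885, PV = 3.043681
  t = 3.0000: CF_t = 103.650000, DF = 0.804132, PV = 83.348304
Price P = sum_t PV_t = 99.735314
Convexity numerator sum_t t*(t + 1/m) * CF_t / (1+y/m)^(m*t + 2):
  t = 0.5000: term = 1.636540
  t = 1.0000: term = 4.734445
  t = 1.5000: term = 9.131042
  t = 2.0000: term = 14.675413
  t = 2.5000: term = 21.227695
  t = 3.0000: term = 813.820367
Convexity = (1/P) * sum = 865.225502 / 99.735314 = 8.675217


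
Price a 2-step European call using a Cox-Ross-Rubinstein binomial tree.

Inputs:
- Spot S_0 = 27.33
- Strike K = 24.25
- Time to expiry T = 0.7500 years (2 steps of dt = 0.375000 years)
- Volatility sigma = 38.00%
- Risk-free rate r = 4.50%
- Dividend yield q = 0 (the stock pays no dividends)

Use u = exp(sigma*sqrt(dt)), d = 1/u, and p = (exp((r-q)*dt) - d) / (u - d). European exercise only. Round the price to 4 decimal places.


dt = T/N = 0.375000
u = exp(sigma*sqrt(dt)) = 1.262005; d = 1/u = 0.792390
p = (exp((r-q)*dt) - d) / (u - d) = 0.478324
Discount per step: exp(-r*dt) = 0.983267
Stock lattice S(k, i) with i counting down-moves:
  k=0: S(0,0) = 27.3300
  k=1: S(1,0) = 34.4906; S(1,1) = 21.6560
  k=2: S(2,0) = 43.5273; S(2,1) = 27.3300; S(2,2) = 17.1600
Terminal payoffs V(N, i) = max(S_T - K, 0):
  V(2,0) = 19.277288; V(2,1) = 3.080000; V(2,2) = 0.000000
Backward induction: V(k, i) = exp(-r*dt) * [p * V(k+1, i) + (1-p) * V(k+1, i+1)].
  V(1,0) = exp(-r*dt) * [p*19.277288 + (1-p)*3.080000] = 10.646375
  V(1,1) = exp(-r*dt) * [p*3.080000 + (1-p)*0.000000] = 1.448587
  V(0,0) = exp(-r*dt) * [p*10.646375 + (1-p)*1.448587] = 5.750254

Answer: Price = V(0,0) = 5.7503


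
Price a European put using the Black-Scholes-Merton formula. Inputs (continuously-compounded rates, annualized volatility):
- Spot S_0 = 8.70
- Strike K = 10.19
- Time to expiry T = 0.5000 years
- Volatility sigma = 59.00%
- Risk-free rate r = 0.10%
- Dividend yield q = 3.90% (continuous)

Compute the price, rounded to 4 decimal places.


d1 = (ln(S/K) + (r - q + 0.5*sigma^2) * T) / (sigma * sqrt(T)) = -0.21586849
d2 = d1 - sigma * sqrt(T) = -0.63306149
exp(-rT) = 0.99950012; exp(-qT) = 0.98068890
P = K * exp(-rT) * N(-d2) - S_0 * exp(-qT) * N(-d1)
N(-d1) = 0.58545487; N(-d2) = 0.73665325
P = 10.1900 * 0.99950012 * 0.73665325 - 8.7000 * 0.98068890 * 0.58545487 = 2.5076

Answer: Price = 2.5076


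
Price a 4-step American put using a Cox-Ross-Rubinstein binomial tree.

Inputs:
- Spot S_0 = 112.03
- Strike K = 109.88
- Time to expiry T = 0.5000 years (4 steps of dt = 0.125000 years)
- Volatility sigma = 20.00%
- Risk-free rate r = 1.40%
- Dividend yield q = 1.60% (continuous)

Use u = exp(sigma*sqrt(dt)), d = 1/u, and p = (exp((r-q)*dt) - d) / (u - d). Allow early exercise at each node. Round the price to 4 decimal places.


Answer: Price = V(0,0) = 5.2187

Derivation:
dt = T/N = 0.125000
u = exp(sigma*sqrt(dt)) = 1.073271; d = 1/u = 0.931731
p = (exp((r-q)*dt) - d) / (u - d) = 0.480564
Discount per step: exp(-r*dt) = 0.998252
Stock lattice S(k, i) with i counting down-moves:
  k=0: S(0,0) = 112.0300
  k=1: S(1,0) = 120.2385; S(1,1) = 104.3819
  k=2: S(2,0) = 129.0485; S(2,1) = 112.0300; S(2,2) = 97.2559
  k=3: S(3,0) = 138.5039; S(3,1) = 120.2385; S(3,2) = 104.3819; S(3,3) = 90.6163
  k=4: S(4,0) = 148.6522; S(4,1) = 129.0485; S(4,2) = 112.0300; S(4,3) = 97.2559; S(4,4) = 84.4301
Terminal payoffs V(N, i) = max(K - S_T, 0):
  V(4,0) = 0.000000; V(4,1) = 0.000000; V(4,2) = 0.000000; V(4,3) = 12.624130; V(4,4) = 25.449899
Backward induction: V(k, i) = exp(-r*dt) * [p * V(k+1, i) + (1-p) * V(k+1, i+1)]; then take max(V_cont, immediate exercise) for American.
  V(3,0) = exp(-r*dt) * [p*0.000000 + (1-p)*0.000000] = 0.000000; exercise = 0.000000; V(3,0) = max -> 0.000000
  V(3,1) = exp(-r*dt) * [p*0.000000 + (1-p)*0.000000] = 0.000000; exercise = 0.000000; V(3,1) = max -> 0.000000
  V(3,2) = exp(-r*dt) * [p*0.000000 + (1-p)*12.624130] = 6.545967; exercise = 5.498129; V(3,2) = max -> 6.545967
  V(3,3) = exp(-r*dt) * [p*12.624130 + (1-p)*25.449899] = 19.252580; exercise = 19.263650; V(3,3) = max -> 19.263650
  V(2,0) = exp(-r*dt) * [p*0.000000 + (1-p)*0.000000] = 0.000000; exercise = 0.000000; V(2,0) = max -> 0.000000
  V(2,1) = exp(-r*dt) * [p*0.000000 + (1-p)*6.545967] = 3.394268; exercise = 0.000000; V(2,1) = max -> 3.394268
  V(2,2) = exp(-r*dt) * [p*6.545967 + (1-p)*19.263650] = 13.128999; exercise = 12.624130; V(2,2) = max -> 13.128999
  V(1,0) = exp(-r*dt) * [p*0.000000 + (1-p)*3.394268] = 1.760024; exercise = 0.000000; V(1,0) = max -> 1.760024
  V(1,1) = exp(-r*dt) * [p*3.394268 + (1-p)*13.128999] = 8.436065; exercise = 5.498129; V(1,1) = max -> 8.436065
  V(0,0) = exp(-r*dt) * [p*1.760024 + (1-p)*8.436065] = 5.218662; exercise = 0.000000; V(0,0) = max -> 5.218662


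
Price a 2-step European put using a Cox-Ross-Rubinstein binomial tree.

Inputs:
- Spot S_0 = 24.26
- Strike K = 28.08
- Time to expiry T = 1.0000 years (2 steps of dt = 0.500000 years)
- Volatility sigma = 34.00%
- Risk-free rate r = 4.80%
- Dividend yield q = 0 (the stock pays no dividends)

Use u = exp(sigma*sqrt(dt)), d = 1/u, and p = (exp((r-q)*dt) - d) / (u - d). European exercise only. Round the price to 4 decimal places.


dt = T/N = 0.500000
u = exp(sigma*sqrt(dt)) = 1.271778; d = 1/u = 0.786300
p = (exp((r-q)*dt) - d) / (u - d) = 0.490218
Discount per step: exp(-r*dt) = 0.976286
Stock lattice S(k, i) with i counting down-moves:
  k=0: S(0,0) = 24.2600
  k=1: S(1,0) = 30.8533; S(1,1) = 19.0756
  k=2: S(2,0) = 39.2386; S(2,1) = 24.2600; S(2,2) = 14.9992
Terminal payoffs V(N, i) = max(K - S_T, 0):
  V(2,0) = 0.000000; V(2,1) = 3.820000; V(2,2) = 13.080809
Backward induction: V(k, i) = exp(-r*dt) * [p * V(k+1, i) + (1-p) * V(k+1, i+1)].
  V(1,0) = exp(-r*dt) * [p*0.000000 + (1-p)*3.820000] = 1.901188
  V(1,1) = exp(-r*dt) * [p*3.820000 + (1-p)*13.080809] = 8.338454
  V(0,0) = exp(-r*dt) * [p*1.901188 + (1-p)*8.338454] = 5.059887

Answer: Price = V(0,0) = 5.0599


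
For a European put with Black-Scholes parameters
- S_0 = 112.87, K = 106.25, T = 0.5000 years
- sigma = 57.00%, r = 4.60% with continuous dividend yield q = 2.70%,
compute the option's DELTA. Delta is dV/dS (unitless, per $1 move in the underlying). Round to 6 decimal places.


d1 = 0.3750566472; d2 = -0.0279942181
phi(d1) = 0.3718471942; exp(-qT) = 0.9865907163; exp(-rT) = 0.9772624838
N(-d1) = 0.3538091690
Delta = -exp(-qT) * N(-d1) = -0.9865907163 * 0.3538091690 = -0.349065

Answer: Delta = -0.349065


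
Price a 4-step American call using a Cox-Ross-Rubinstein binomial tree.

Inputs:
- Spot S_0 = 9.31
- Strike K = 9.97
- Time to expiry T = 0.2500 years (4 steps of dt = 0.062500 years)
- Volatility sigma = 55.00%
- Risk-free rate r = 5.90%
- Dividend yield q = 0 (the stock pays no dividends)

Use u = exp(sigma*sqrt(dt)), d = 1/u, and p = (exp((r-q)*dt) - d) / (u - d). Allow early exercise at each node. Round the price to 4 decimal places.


Answer: Price = V(0,0) = 0.8363

Derivation:
dt = T/N = 0.062500
u = exp(sigma*sqrt(dt)) = 1.147402; d = 1/u = 0.871534
p = (exp((r-q)*dt) - d) / (u - d) = 0.479071
Discount per step: exp(-r*dt) = 0.996319
Stock lattice S(k, i) with i counting down-moves:
  k=0: S(0,0) = 9.3100
  k=1: S(1,0) = 10.6823; S(1,1) = 8.1140
  k=2: S(2,0) = 12.2569; S(2,1) = 9.3100; S(2,2) = 7.0716
  k=3: S(3,0) = 14.0636; S(3,1) = 10.6823; S(3,2) = 8.1140; S(3,3) = 6.1632
  k=4: S(4,0) = 16.1366; S(4,1) = 12.2569; S(4,2) = 9.3100; S(4,3) = 7.0716; S(4,4) = 5.3714
Terminal payoffs V(N, i) = max(S_T - K, 0):
  V(4,0) = 6.166586; V(4,1) = 2.286901; V(4,2) = 0.000000; V(4,3) = 0.000000; V(4,4) = 0.000000
Backward induction: V(k, i) = exp(-r*dt) * [p * V(k+1, i) + (1-p) * V(k+1, i+1)]; then take max(V_cont, immediate exercise) for American.
  V(3,0) = exp(-r*dt) * [p*6.166586 + (1-p)*2.286901] = 4.130285; exercise = 4.093589; V(3,0) = max -> 4.130285
  V(3,1) = exp(-r*dt) * [p*2.286901 + (1-p)*0.000000] = 1.091554; exercise = 0.712310; V(3,1) = max -> 1.091554
  V(3,2) = exp(-r*dt) * [p*0.000000 + (1-p)*0.000000] = 0.000000; exercise = 0.000000; V(3,2) = max -> 0.000000
  V(3,3) = exp(-r*dt) * [p*0.000000 + (1-p)*0.000000] = 0.000000; exercise = 0.000000; V(3,3) = max -> 0.000000
  V(2,0) = exp(-r*dt) * [p*4.130285 + (1-p)*1.091554] = 2.537945; exercise = 2.286901; V(2,0) = max -> 2.537945
  V(2,1) = exp(-r*dt) * [p*1.091554 + (1-p)*0.000000] = 0.521007; exercise = 0.000000; V(2,1) = max -> 0.521007
  V(2,2) = exp(-r*dt) * [p*0.000000 + (1-p)*0.000000] = 0.000000; exercise = 0.000000; V(2,2) = max -> 0.000000
  V(1,0) = exp(-r*dt) * [p*2.537945 + (1-p)*0.521007] = 1.481789; exercise = 0.712310; V(1,0) = max -> 1.481789
  V(1,1) = exp(-r*dt) * [p*0.521007 + (1-p)*0.000000] = 0.248680; exercise = 0.000000; V(1,1) = max -> 0.248680
  V(0,0) = exp(-r*dt) * [p*1.481789 + (1-p)*0.248680] = 0.836337; exercise = 0.000000; V(0,0) = max -> 0.836337
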